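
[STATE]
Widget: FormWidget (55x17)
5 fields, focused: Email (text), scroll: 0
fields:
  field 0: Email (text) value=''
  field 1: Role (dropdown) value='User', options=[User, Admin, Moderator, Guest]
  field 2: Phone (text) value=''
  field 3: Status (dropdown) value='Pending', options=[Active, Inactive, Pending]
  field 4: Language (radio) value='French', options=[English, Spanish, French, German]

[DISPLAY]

> Email:      [                                       ]
  Role:       [User                                  ▼]
  Phone:      [                                       ]
  Status:     [Pending                               ▼]
  Language:   ( ) English  ( ) Spanish  (●) French  ( )
                                                       
                                                       
                                                       
                                                       
                                                       
                                                       
                                                       
                                                       
                                                       
                                                       
                                                       
                                                       


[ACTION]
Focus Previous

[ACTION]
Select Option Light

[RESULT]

  Email:      [                                       ]
  Role:       [User                                  ▼]
  Phone:      [                                       ]
  Status:     [Pending                               ▼]
> Language:   ( ) English  ( ) Spanish  (●) French  ( )
                                                       
                                                       
                                                       
                                                       
                                                       
                                                       
                                                       
                                                       
                                                       
                                                       
                                                       
                                                       


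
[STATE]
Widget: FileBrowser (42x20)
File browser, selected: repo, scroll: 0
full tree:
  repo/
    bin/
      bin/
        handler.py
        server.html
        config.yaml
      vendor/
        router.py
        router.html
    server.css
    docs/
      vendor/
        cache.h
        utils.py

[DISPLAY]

> [-] repo/                               
    [+] bin/                              
    server.css                            
    [+] docs/                             
                                          
                                          
                                          
                                          
                                          
                                          
                                          
                                          
                                          
                                          
                                          
                                          
                                          
                                          
                                          
                                          


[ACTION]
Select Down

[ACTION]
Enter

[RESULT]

  [-] repo/                               
  > [-] bin/                              
      [+] bin/                            
      [+] vendor/                         
    server.css                            
    [+] docs/                             
                                          
                                          
                                          
                                          
                                          
                                          
                                          
                                          
                                          
                                          
                                          
                                          
                                          
                                          


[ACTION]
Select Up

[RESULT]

> [-] repo/                               
    [-] bin/                              
      [+] bin/                            
      [+] vendor/                         
    server.css                            
    [+] docs/                             
                                          
                                          
                                          
                                          
                                          
                                          
                                          
                                          
                                          
                                          
                                          
                                          
                                          
                                          


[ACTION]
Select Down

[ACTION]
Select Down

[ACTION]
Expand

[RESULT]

  [-] repo/                               
    [-] bin/                              
    > [-] bin/                            
        handler.py                        
        server.html                       
        config.yaml                       
      [+] vendor/                         
    server.css                            
    [+] docs/                             
                                          
                                          
                                          
                                          
                                          
                                          
                                          
                                          
                                          
                                          
                                          


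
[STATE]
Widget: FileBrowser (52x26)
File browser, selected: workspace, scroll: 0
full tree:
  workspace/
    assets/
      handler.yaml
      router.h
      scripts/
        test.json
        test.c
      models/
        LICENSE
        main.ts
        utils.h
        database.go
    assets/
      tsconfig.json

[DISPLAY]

> [-] workspace/                                    
    [+] assets/                                     
    [+] assets/                                     
                                                    
                                                    
                                                    
                                                    
                                                    
                                                    
                                                    
                                                    
                                                    
                                                    
                                                    
                                                    
                                                    
                                                    
                                                    
                                                    
                                                    
                                                    
                                                    
                                                    
                                                    
                                                    
                                                    


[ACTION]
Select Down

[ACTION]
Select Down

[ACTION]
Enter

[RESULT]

  [-] workspace/                                    
    [-] assets/                                     
    > handler.yaml                                  
      router.h                                      
      [+] scripts/                                  
      [+] models/                                   
    [-] assets/                                     
      tsconfig.json                                 
                                                    
                                                    
                                                    
                                                    
                                                    
                                                    
                                                    
                                                    
                                                    
                                                    
                                                    
                                                    
                                                    
                                                    
                                                    
                                                    
                                                    
                                                    


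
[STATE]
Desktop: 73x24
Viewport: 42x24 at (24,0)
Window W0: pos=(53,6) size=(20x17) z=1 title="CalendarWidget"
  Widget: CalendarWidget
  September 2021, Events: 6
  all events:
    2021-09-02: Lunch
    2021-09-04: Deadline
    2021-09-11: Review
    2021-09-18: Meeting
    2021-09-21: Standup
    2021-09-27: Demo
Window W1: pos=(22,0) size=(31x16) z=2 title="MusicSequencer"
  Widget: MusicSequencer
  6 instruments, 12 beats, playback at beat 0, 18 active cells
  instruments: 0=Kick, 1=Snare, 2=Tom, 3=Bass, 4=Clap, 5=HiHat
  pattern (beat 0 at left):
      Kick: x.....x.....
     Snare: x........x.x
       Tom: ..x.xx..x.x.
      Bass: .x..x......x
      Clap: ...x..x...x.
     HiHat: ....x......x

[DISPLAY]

━━━━━━━━━━━━━━━━━━━━━━━━━━━━┓             
MusicSequencer              ┃             
────────────────────────────┨             
     ▼12345678901           ┃             
 Kick█·····█·····           ┃             
Snare█········█·█           ┃             
  Tom··█·██··█·█·           ┃┏━━━━━━━━━━━━
 Bass·█··█······█           ┃┃ CalendarWid
 Clap···█··█···█·           ┃┠────────────
HiHat····█······█           ┃┃  September 
                            ┃┃Mo Tu We Th 
                            ┃┃       1  2*
                            ┃┃ 6  7  8  9 
                            ┃┃13 14 15 16 
                            ┃┃20 21* 22 23
━━━━━━━━━━━━━━━━━━━━━━━━━━━━┛┃27* 28 29 30
                             ┃            
                             ┃            
                             ┃            
                             ┃            
                             ┃            
                             ┃            
                             ┗━━━━━━━━━━━━
                                          


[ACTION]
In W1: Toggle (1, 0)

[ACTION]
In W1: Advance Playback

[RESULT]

━━━━━━━━━━━━━━━━━━━━━━━━━━━━┓             
MusicSequencer              ┃             
────────────────────────────┨             
     0▼2345678901           ┃             
 Kick█·····█·····           ┃             
Snare·········█·█           ┃             
  Tom··█·██··█·█·           ┃┏━━━━━━━━━━━━
 Bass·█··█······█           ┃┃ CalendarWid
 Clap···█··█···█·           ┃┠────────────
HiHat····█······█           ┃┃  September 
                            ┃┃Mo Tu We Th 
                            ┃┃       1  2*
                            ┃┃ 6  7  8  9 
                            ┃┃13 14 15 16 
                            ┃┃20 21* 22 23
━━━━━━━━━━━━━━━━━━━━━━━━━━━━┛┃27* 28 29 30
                             ┃            
                             ┃            
                             ┃            
                             ┃            
                             ┃            
                             ┃            
                             ┗━━━━━━━━━━━━
                                          


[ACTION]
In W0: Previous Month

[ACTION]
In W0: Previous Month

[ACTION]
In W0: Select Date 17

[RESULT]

━━━━━━━━━━━━━━━━━━━━━━━━━━━━┓             
MusicSequencer              ┃             
────────────────────────────┨             
     0▼2345678901           ┃             
 Kick█·····█·····           ┃             
Snare·········█·█           ┃             
  Tom··█·██··█·█·           ┃┏━━━━━━━━━━━━
 Bass·█··█······█           ┃┃ CalendarWid
 Clap···█··█···█·           ┃┠────────────
HiHat····█······█           ┃┃    July 202
                            ┃┃Mo Tu We Th 
                            ┃┃          1 
                            ┃┃ 5  6  7  8 
                            ┃┃12 13 14 15 
                            ┃┃19 20 21 22 
━━━━━━━━━━━━━━━━━━━━━━━━━━━━┛┃26 27 28 29 
                             ┃            
                             ┃            
                             ┃            
                             ┃            
                             ┃            
                             ┃            
                             ┗━━━━━━━━━━━━
                                          


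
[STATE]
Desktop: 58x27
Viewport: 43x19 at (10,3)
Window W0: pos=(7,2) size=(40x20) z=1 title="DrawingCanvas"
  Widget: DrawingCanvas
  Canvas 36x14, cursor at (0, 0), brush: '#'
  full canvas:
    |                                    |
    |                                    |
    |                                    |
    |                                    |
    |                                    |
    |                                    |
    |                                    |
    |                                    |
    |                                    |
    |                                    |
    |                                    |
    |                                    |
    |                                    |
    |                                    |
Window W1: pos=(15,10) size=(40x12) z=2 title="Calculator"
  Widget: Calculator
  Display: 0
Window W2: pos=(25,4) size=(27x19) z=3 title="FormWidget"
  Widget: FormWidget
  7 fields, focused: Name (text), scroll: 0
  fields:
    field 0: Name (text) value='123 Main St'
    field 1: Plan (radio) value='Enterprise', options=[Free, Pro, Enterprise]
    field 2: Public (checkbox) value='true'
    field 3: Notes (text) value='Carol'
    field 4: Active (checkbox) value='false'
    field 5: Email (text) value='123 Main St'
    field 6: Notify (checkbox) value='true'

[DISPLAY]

rawingCanvas                        ┃      
───────────────┏━━━━━━━━━━━━━━━━━━━━━━━━━┓ 
               ┃ FormWidget              ┃ 
               ┠─────────────────────────┨ 
               ┃> Name:       [123 Main ]┃ 
               ┃  Plan:       ( ) Free  (┃ 
               ┃  Public:     [x]        ┃ 
     ┏━━━━━━━━━┃  Notes:      [Carol    ]┃━
     ┃ Calculat┃  Active:     [ ]        ┃ 
     ┠─────────┃  Email:      [123 Main ]┃─
     ┃         ┃  Notify:     [x]        ┃ 
     ┃┌───┬───┬┃                         ┃ 
     ┃│ 7 │ 8 │┃                         ┃ 
     ┃├───┼───┼┃                         ┃ 
     ┃│ 4 │ 5 │┃                         ┃ 
     ┃├───┼───┼┃                         ┃ 
     ┃│ 1 │ 2 │┃                         ┃ 
     ┃└───┴───┴┃                         ┃ 
━━━━━┗━━━━━━━━━┃                         ┃━


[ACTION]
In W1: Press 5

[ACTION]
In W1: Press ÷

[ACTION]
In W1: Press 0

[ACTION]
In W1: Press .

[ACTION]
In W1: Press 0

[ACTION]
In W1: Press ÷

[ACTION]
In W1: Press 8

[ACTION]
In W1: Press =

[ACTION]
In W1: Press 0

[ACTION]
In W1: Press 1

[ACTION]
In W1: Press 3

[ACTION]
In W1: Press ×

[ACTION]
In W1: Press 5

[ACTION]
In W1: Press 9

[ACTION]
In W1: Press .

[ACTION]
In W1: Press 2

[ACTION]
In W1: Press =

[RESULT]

rawingCanvas                        ┃      
───────────────┏━━━━━━━━━━━━━━━━━━━━━━━━━┓ 
               ┃ FormWidget              ┃ 
               ┠─────────────────────────┨ 
               ┃> Name:       [123 Main ]┃ 
               ┃  Plan:       ( ) Free  (┃ 
               ┃  Public:     [x]        ┃ 
     ┏━━━━━━━━━┃  Notes:      [Carol    ]┃━
     ┃ Calculat┃  Active:     [ ]        ┃ 
     ┠─────────┃  Email:      [123 Main ]┃─
     ┃         ┃  Notify:     [x]        ┃.
     ┃┌───┬───┬┃                         ┃ 
     ┃│ 7 │ 8 │┃                         ┃ 
     ┃├───┼───┼┃                         ┃ 
     ┃│ 4 │ 5 │┃                         ┃ 
     ┃├───┼───┼┃                         ┃ 
     ┃│ 1 │ 2 │┃                         ┃ 
     ┃└───┴───┴┃                         ┃ 
━━━━━┗━━━━━━━━━┃                         ┃━


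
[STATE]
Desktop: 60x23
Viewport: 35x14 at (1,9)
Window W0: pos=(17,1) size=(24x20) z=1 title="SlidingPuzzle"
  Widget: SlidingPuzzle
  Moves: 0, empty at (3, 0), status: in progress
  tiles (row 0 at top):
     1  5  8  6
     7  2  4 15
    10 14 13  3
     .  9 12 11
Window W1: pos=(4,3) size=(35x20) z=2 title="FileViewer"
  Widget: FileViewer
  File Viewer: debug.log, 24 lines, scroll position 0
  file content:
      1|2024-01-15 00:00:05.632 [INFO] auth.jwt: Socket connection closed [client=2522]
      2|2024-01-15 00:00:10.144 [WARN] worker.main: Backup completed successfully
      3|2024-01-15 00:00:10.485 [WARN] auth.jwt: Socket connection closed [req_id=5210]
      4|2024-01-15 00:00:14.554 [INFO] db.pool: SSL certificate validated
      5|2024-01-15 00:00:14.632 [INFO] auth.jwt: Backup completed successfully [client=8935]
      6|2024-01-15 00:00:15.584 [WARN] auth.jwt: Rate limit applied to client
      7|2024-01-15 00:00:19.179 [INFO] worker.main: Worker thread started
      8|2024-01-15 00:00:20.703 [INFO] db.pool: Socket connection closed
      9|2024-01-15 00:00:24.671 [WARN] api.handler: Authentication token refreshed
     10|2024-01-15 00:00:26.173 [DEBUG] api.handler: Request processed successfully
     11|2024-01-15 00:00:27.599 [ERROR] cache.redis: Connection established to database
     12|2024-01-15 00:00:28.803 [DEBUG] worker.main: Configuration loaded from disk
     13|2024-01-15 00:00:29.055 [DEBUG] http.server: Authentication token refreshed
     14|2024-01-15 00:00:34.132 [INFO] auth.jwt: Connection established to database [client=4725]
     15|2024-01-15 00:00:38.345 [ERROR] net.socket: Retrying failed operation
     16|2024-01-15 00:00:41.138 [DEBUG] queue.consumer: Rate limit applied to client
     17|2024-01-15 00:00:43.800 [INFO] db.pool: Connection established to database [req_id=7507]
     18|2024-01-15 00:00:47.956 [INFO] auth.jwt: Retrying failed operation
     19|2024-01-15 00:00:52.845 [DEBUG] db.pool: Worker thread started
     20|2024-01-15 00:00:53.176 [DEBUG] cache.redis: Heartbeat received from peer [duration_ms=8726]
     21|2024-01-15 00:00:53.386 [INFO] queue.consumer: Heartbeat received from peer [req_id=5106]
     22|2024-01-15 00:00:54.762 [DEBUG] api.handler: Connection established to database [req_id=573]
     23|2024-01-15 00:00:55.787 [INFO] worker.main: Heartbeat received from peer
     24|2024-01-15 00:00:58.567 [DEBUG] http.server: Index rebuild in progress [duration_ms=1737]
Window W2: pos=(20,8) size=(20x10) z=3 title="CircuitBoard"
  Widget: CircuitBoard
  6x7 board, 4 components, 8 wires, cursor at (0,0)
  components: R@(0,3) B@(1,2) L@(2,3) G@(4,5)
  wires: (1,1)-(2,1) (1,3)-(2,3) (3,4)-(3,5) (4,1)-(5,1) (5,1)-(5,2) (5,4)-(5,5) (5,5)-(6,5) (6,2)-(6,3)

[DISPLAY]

   ┃2024-01-15 00:0┃ CircuitBoard  
   ┃2024-01-15 00:0┠───────────────
   ┃2024-01-15 00:0┃   0 1 2 3 4 5 
   ┃2024-01-15 00:0┃0  [.]         
   ┃2024-01-15 00:0┃               
   ┃2024-01-15 00:0┃1       ·   B  
   ┃2024-01-15 00:0┃        │      
   ┃2024-01-15 00:0┃2       ·      
   ┃2024-01-15 00:0┗━━━━━━━━━━━━━━━
   ┃2024-01-15 00:00:29.055 [DEBUG]
   ┃2024-01-15 00:00:34.132 [INFO] 
   ┃2024-01-15 00:00:38.345 [ERROR]
   ┃2024-01-15 00:00:41.138 [DEBUG]
   ┗━━━━━━━━━━━━━━━━━━━━━━━━━━━━━━━


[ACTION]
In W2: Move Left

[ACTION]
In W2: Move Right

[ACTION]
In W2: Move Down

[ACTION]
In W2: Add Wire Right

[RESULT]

   ┃2024-01-15 00:0┃ CircuitBoard  
   ┃2024-01-15 00:0┠───────────────
   ┃2024-01-15 00:0┃   0 1 2 3 4 5 
   ┃2024-01-15 00:0┃0              
   ┃2024-01-15 00:0┃               
   ┃2024-01-15 00:0┃1      [.]─ B  
   ┃2024-01-15 00:0┃        │      
   ┃2024-01-15 00:0┃2       ·      
   ┃2024-01-15 00:0┗━━━━━━━━━━━━━━━
   ┃2024-01-15 00:00:29.055 [DEBUG]
   ┃2024-01-15 00:00:34.132 [INFO] 
   ┃2024-01-15 00:00:38.345 [ERROR]
   ┃2024-01-15 00:00:41.138 [DEBUG]
   ┗━━━━━━━━━━━━━━━━━━━━━━━━━━━━━━━


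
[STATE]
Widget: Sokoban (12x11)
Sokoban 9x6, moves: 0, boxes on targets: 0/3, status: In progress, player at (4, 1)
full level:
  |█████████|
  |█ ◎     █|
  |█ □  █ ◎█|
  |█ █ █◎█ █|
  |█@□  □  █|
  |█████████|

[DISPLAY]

█████████   
█ ◎     █   
█ □  █ ◎█   
█ █ █◎█ █   
█@□  □  █   
█████████   
Moves: 0  0/
            
            
            
            


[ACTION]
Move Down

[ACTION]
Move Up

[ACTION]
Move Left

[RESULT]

█████████   
█ ◎     █   
█ □  █ ◎█   
█@█ █◎█ █   
█ □  □  █   
█████████   
Moves: 1  0/
            
            
            
            


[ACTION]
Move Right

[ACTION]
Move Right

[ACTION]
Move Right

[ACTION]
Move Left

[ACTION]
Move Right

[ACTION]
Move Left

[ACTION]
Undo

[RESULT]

█████████   
█ ◎     █   
█ □  █ ◎█   
█ █ █◎█ █   
█@□  □  █   
█████████   
Moves: 0  0/
            
            
            
            


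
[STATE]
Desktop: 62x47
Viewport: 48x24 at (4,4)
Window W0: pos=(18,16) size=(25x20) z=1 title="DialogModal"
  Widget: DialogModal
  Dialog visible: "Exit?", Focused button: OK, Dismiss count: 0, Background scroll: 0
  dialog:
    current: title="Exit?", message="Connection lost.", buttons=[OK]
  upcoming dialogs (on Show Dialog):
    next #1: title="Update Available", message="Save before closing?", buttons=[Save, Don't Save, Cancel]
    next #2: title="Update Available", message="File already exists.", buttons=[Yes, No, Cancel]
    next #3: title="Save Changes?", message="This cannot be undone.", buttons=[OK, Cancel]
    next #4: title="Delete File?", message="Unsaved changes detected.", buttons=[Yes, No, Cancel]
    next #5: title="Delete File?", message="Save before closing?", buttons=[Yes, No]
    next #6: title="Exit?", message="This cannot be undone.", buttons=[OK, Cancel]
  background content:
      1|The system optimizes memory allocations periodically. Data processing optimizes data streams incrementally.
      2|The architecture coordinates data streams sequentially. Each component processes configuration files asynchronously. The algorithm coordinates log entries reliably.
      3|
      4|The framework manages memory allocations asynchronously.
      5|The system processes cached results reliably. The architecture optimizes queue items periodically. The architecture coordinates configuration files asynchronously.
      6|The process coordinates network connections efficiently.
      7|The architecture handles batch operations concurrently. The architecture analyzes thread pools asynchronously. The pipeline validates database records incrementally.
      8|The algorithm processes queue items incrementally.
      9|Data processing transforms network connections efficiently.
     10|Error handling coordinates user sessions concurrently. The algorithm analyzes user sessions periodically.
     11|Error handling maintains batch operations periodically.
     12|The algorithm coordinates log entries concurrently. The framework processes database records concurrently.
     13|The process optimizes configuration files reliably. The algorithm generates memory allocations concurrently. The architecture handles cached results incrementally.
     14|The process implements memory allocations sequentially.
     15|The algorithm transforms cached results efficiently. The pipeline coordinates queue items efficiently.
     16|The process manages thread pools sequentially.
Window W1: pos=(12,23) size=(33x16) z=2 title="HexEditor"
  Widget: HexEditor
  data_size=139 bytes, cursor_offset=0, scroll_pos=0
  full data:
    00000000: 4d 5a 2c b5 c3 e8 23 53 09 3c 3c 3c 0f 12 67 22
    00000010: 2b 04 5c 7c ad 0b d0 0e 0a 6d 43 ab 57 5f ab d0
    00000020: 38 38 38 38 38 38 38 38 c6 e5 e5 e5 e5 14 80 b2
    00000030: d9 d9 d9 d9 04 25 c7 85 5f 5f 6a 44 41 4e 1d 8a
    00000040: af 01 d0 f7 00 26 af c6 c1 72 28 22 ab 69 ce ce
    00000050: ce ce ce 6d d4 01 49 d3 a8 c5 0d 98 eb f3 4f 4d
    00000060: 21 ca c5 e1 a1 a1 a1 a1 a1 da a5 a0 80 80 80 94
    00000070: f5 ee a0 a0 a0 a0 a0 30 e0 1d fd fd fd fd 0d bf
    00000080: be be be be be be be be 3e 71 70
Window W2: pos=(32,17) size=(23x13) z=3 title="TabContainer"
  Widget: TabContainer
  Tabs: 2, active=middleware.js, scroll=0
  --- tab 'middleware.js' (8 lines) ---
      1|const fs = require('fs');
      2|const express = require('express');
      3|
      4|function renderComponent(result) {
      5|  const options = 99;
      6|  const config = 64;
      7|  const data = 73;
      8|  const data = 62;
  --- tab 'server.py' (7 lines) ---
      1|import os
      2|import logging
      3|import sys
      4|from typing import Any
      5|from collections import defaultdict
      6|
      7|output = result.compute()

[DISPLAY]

                                                
                                                
                                                
                                                
                                                
                                                
                                                
                                                
                                                
                                                
                                                
                                                
              ┏━━━━━━━━━━━━━━━━━━━━━━━┓         
              ┃ DialogModal ┏━━━━━━━━━━━━━━━━━━━
              ┠─────────────┃ TabContainer      
              ┃The system op┠───────────────────
              ┃The architect┃[middleware.js]│ se
              ┃             ┃───────────────────
              ┃The framework┃const fs = require(
        ┏━━━━━━━━━━━━━━━━━━━┃const express = req
        ┃ HexEditor         ┃                   
        ┠───────────────────┃function renderComp
        ┃00000000  4D 5a 2c ┃  const options = 9
        ┃00000010  2b 04 5c ┃  const config = 64


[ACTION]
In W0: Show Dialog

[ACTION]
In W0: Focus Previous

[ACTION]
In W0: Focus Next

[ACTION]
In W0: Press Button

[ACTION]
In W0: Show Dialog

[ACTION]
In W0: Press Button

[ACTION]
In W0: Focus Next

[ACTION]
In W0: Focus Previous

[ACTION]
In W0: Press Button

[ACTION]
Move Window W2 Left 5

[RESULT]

                                                
                                                
                                                
                                                
                                                
                                                
                                                
                                                
                                                
                                                
                                                
                                                
              ┏━━━━━━━━━━━━━━━━━━━━━━━┓         
              ┃ DialogM┏━━━━━━━━━━━━━━━━━━━━━┓  
              ┠────────┃ TabContainer        ┃  
              ┃The syst┠─────────────────────┨  
              ┃The arch┃[middleware.js]│ serv┃  
              ┃        ┃─────────────────────┃  
              ┃The fram┃const fs = require('f┃  
        ┏━━━━━━━━━━━━━━┃const express = requi┃  
        ┃ HexEditor    ┃                     ┃  
        ┠──────────────┃function renderCompon┃  
        ┃00000000  4D 5┃  const options = 99;┃  
        ┃00000010  2b 0┃  const config = 64; ┃  


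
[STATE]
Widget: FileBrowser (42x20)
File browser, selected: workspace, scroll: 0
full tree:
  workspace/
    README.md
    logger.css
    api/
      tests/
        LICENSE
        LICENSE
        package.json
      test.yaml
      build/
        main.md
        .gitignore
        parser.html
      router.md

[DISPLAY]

> [-] workspace/                          
    README.md                             
    logger.css                            
    [+] api/                              
                                          
                                          
                                          
                                          
                                          
                                          
                                          
                                          
                                          
                                          
                                          
                                          
                                          
                                          
                                          
                                          


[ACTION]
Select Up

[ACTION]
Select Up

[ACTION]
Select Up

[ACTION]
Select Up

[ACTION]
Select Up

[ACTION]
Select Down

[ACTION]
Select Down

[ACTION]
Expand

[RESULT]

  [-] workspace/                          
    README.md                             
  > logger.css                            
    [+] api/                              
                                          
                                          
                                          
                                          
                                          
                                          
                                          
                                          
                                          
                                          
                                          
                                          
                                          
                                          
                                          
                                          


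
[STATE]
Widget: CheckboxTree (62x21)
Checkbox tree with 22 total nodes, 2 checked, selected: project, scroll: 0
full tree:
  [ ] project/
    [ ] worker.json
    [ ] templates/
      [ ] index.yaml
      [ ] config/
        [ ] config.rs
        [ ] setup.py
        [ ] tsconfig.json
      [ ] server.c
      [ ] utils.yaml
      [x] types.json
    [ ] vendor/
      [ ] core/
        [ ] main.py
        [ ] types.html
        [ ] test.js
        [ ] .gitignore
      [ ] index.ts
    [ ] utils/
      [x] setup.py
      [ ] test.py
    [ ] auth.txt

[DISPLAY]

>[-] project/                                                 
   [ ] worker.json                                            
   [-] templates/                                             
     [ ] index.yaml                                           
     [ ] config/                                              
       [ ] config.rs                                          
       [ ] setup.py                                           
       [ ] tsconfig.json                                      
     [ ] server.c                                             
     [ ] utils.yaml                                           
     [x] types.json                                           
   [ ] vendor/                                                
     [ ] core/                                                
       [ ] main.py                                            
       [ ] types.html                                         
       [ ] test.js                                            
       [ ] .gitignore                                         
     [ ] index.ts                                             
   [-] utils/                                                 
     [x] setup.py                                             
     [ ] test.py                                              


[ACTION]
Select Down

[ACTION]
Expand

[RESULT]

 [-] project/                                                 
>  [ ] worker.json                                            
   [-] templates/                                             
     [ ] index.yaml                                           
     [ ] config/                                              
       [ ] config.rs                                          
       [ ] setup.py                                           
       [ ] tsconfig.json                                      
     [ ] server.c                                             
     [ ] utils.yaml                                           
     [x] types.json                                           
   [ ] vendor/                                                
     [ ] core/                                                
       [ ] main.py                                            
       [ ] types.html                                         
       [ ] test.js                                            
       [ ] .gitignore                                         
     [ ] index.ts                                             
   [-] utils/                                                 
     [x] setup.py                                             
     [ ] test.py                                              


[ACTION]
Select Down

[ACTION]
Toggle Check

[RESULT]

 [-] project/                                                 
   [ ] worker.json                                            
>  [x] templates/                                             
     [x] index.yaml                                           
     [x] config/                                              
       [x] config.rs                                          
       [x] setup.py                                           
       [x] tsconfig.json                                      
     [x] server.c                                             
     [x] utils.yaml                                           
     [x] types.json                                           
   [ ] vendor/                                                
     [ ] core/                                                
       [ ] main.py                                            
       [ ] types.html                                         
       [ ] test.js                                            
       [ ] .gitignore                                         
     [ ] index.ts                                             
   [-] utils/                                                 
     [x] setup.py                                             
     [ ] test.py                                              


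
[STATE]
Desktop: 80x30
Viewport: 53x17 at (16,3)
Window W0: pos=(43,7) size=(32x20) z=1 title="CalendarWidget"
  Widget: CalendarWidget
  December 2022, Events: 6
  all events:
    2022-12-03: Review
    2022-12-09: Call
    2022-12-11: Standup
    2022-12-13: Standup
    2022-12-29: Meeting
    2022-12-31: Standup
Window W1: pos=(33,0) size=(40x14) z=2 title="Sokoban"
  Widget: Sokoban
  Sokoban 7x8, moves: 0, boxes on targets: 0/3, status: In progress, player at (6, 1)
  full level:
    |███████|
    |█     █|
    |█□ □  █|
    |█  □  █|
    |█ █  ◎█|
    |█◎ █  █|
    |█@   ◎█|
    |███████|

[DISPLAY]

                 ┃███████                            
                 ┃█     █                            
                 ┃█□ □  █                            
                 ┃█  □  █                            
                 ┃█ █  ◎█                            
                 ┃█◎ █  █                            
                 ┃█@   ◎█                            
                 ┃███████                            
                 ┃Moves: 0  0/3                      
                 ┃                                   
                 ┗━━━━━━━━━━━━━━━━━━━━━━━━━━━━━━━━━━━
                           ┃12 13* 14 15 16 17 18    
                           ┃19 20 21 22 23 24 25     
                           ┃26 27 28 29* 30 31*      
                           ┃                         
                           ┃                         
                           ┃                         


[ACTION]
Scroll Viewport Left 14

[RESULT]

                               ┃███████              
                               ┃█     █              
                               ┃█□ □  █              
                               ┃█  □  █              
                               ┃█ █  ◎█              
                               ┃█◎ █  █              
                               ┃█@   ◎█              
                               ┃███████              
                               ┃Moves: 0  0/3        
                               ┃                     
                               ┗━━━━━━━━━━━━━━━━━━━━━
                                         ┃12 13* 14 1
                                         ┃19 20 21 22
                                         ┃26 27 28 29
                                         ┃           
                                         ┃           
                                         ┃           


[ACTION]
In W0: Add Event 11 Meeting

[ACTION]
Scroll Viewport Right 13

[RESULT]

                  ┃███████                           
                  ┃█     █                           
                  ┃█□ □  █                           
                  ┃█  □  █                           
                  ┃█ █  ◎█                           
                  ┃█◎ █  █                           
                  ┃█@   ◎█                           
                  ┃███████                           
                  ┃Moves: 0  0/3                     
                  ┃                                  
                  ┗━━━━━━━━━━━━━━━━━━━━━━━━━━━━━━━━━━
                            ┃12 13* 14 15 16 17 18   
                            ┃19 20 21 22 23 24 25    
                            ┃26 27 28 29* 30 31*     
                            ┃                        
                            ┃                        
                            ┃                        


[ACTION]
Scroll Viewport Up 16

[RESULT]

                  ┏━━━━━━━━━━━━━━━━━━━━━━━━━━━━━━━━━━
                  ┃ Sokoban                          
                  ┠──────────────────────────────────
                  ┃███████                           
                  ┃█     █                           
                  ┃█□ □  █                           
                  ┃█  □  █                           
                  ┃█ █  ◎█                           
                  ┃█◎ █  █                           
                  ┃█@   ◎█                           
                  ┃███████                           
                  ┃Moves: 0  0/3                     
                  ┃                                  
                  ┗━━━━━━━━━━━━━━━━━━━━━━━━━━━━━━━━━━
                            ┃12 13* 14 15 16 17 18   
                            ┃19 20 21 22 23 24 25    
                            ┃26 27 28 29* 30 31*     
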